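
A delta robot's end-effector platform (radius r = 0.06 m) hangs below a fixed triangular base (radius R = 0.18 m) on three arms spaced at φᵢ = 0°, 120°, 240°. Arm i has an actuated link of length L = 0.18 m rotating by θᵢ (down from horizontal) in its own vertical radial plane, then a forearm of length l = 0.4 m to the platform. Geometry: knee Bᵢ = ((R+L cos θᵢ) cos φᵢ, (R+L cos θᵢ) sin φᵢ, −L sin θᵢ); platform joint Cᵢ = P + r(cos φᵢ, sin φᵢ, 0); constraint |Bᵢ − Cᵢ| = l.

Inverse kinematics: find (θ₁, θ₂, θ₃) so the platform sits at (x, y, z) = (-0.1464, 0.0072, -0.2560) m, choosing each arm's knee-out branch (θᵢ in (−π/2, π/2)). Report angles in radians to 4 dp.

rotate P by −φ1: (-0.1464, 0.0072, -0.2560)
  e−x'=0.2664;  (l²−L²−(e−x')²−y'²−z²)/2L = -0.0249
  γ=atan2(-0.2560,0.2664)=-0.7655;  ψ=arccos(-0.0673)=1.6382;  θ1=γ+ψ≈0.8727
arm 2 (φ=120.0°): x'=0.0794, y'=0.1232
  A=0.0406, B=-0.2560, C=(l²−L²−A²−y'²−z²)/(2L)=0.1257
  γ=atan2(-0.2560,0.0406)=-1.4136;  ψ=arccos(0.4849)=1.0646;  θ2=γ+ψ≈-0.3491
rotate P by −φ3: (0.0670, -0.1304, -0.2560)
  A cos θ + B sin θ = C:  0.0530·cos θ + -0.2560·sin θ = 0.1174
  γ=atan2(-0.2560,0.0530)=-1.3665;  ψ=arccos(0.4489)=1.1052;  θ3=γ+ψ≈-0.2613

θ₁ = 0.8727, θ₂ = -0.3491, θ₃ = -0.2613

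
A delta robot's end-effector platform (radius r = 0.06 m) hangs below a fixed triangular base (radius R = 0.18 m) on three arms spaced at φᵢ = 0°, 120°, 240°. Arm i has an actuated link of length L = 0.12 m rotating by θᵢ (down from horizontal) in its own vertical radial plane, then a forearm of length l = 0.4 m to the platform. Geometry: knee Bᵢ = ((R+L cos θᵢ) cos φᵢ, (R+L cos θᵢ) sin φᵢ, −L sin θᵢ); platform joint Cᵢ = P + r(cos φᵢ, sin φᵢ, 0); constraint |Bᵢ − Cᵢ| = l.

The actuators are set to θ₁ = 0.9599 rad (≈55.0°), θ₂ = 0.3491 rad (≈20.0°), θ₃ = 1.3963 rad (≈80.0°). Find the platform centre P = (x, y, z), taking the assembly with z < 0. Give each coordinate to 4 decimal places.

(-0.0082, 0.1331, -0.4200)

arm 1 at φ=0.0°: ρ1 = 0.1888;  O1 = (0.1888, 0.0000, -0.0983)
arm 2 at φ=120.0°: ρ2 = 0.2328;  O2 = (-0.1164, 0.2016, -0.0410)
φ3=240.0°: virtual centre (-0.0704, -0.1220, -0.1182), radius l
subtract pairs → two planes through P
plane₁₂: -0.6104x+0.4032y+0.1145z = 0.0105
Cramer: x(z) = 0.0058+0.0332z;  y(z) = 0.0349-0.2337z
sphere 1 gives Az²+Bz+C=0 with A=1.0557, B=0.1681, C=-0.1156;  B²−4AC=0.5165;  roots -0.4200, 0.2608;  negative root z = -0.4200
x = -0.0082, y = 0.1331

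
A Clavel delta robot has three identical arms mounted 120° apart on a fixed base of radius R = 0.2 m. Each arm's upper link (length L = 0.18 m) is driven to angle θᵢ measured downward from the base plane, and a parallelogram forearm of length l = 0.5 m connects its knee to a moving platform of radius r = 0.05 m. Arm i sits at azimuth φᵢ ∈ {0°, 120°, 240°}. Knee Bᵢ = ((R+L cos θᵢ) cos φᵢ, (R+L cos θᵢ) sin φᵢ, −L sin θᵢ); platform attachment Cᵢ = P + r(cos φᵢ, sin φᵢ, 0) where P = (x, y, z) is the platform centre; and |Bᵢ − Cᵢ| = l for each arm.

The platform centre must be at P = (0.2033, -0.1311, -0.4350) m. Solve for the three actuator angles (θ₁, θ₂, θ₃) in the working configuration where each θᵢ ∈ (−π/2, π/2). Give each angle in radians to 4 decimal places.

θ₁ = -0.1749, θ₂ = 1.3088, θ₃ = 0.6108

φ1=0.0° → target in arm frame (0.2033, -0.1311)
  A=-0.0533, B=-0.4350, C=(l²−L²−A²−y'²−z²)/(2L)=0.0232
  √(A²+B²)=0.4383;  θ1 = -1.6927+1.5179 ≈ -0.1749
arm 2 (φ=120.0°): x'=-0.2152, y'=-0.1105
  e−x'=0.3652;  (l²−L²−(e−x')²−y'²−z²)/2L = -0.3256
  γ=atan2(-0.4350,0.3652)=-0.8724;  ψ=arccos(-0.5732)=2.1812;  θ2=γ+ψ≈1.3088
φ3=240.0° → target in arm frame (0.0119, 0.2416)
  e−x'=0.1381;  (l²−L²−(e−x')²−y'²−z²)/2L = -0.1363
  √(A²+B²)=0.4564;  θ3 = -1.2634+1.8741 ≈ 0.6108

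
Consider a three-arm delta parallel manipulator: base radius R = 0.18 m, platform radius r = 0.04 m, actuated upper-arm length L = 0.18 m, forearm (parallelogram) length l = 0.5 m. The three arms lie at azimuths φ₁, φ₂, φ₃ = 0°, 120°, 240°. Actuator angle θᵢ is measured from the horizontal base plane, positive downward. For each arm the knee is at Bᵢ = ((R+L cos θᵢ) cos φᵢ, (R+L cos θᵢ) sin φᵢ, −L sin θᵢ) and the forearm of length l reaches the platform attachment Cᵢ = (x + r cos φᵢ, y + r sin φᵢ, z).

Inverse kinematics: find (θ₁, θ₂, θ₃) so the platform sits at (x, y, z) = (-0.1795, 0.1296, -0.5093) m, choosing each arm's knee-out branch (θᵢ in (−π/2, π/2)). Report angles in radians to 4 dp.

φ1=0.0° → target in arm frame (-0.1795, 0.1296)
  A=0.3195, B=-0.5093, C=(l²−L²−A²−y'²−z²)/(2L)=-0.4463
  θ1 = atan2(B,A) + arccos(C/0.6012) = 1.3968
arm 2 (φ=120.0°): x'=0.2020, y'=0.0907
  A=-0.0620, B=-0.5093, C=(l²−L²−A²−y'²−z²)/(2L)=-0.1496
  γ=atan2(-0.5093,-0.0620)=-1.6919;  ψ=arccos(-0.2915)=1.8666;  θ2=γ+ψ≈0.1747
φ3=240.0° → target in arm frame (-0.0225, -0.2203)
  A=0.1625, B=-0.5093, C=(l²−L²−A²−y'²−z²)/(2L)=-0.3242
  γ=atan2(-0.5093,0.1625)=-1.2620;  ψ=arccos(-0.6064)=2.2223;  θ3=γ+ψ≈0.9603

θ₁ = 1.3968, θ₂ = 0.1747, θ₃ = 0.9603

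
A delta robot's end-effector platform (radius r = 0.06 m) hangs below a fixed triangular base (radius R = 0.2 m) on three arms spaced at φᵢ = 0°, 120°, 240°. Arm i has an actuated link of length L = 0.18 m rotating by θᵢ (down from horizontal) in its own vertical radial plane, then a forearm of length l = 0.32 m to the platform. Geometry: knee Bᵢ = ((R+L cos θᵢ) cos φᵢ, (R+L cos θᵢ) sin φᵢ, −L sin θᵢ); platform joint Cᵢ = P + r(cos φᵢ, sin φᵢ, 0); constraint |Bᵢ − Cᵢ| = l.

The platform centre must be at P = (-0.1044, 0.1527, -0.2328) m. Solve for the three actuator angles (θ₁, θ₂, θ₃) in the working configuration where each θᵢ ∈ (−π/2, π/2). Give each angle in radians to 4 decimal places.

θ₁ = 1.3961, θ₂ = -0.3491, θ₃ = 1.3087

arm 1 (φ=0.0°): x'=-0.1044, y'=0.1527
  A cos θ + B sin θ = C:  0.2444·cos θ + -0.2328·sin θ = -0.1868
  θ1 = atan2(B,A) + arccos(C/0.3375) = 1.3961
rotate P by −φ2: (0.1844, 0.0141, -0.2328)
  A cos θ + B sin θ = C:  -0.0444·cos θ + -0.2328·sin θ = 0.0379
  θ2 = atan2(B,A) + arccos(C/0.2370) = -0.3491
φ3=240.0° → target in arm frame (-0.0800, -0.1668)
  A=0.2200, B=-0.2328, C=(l²−L²−A²−y'²−z²)/(2L)=-0.1678
  γ=atan2(-0.2328,0.2200)=-0.8136;  ψ=arccos(-0.5240)=2.1223;  θ3=γ+ψ≈1.3087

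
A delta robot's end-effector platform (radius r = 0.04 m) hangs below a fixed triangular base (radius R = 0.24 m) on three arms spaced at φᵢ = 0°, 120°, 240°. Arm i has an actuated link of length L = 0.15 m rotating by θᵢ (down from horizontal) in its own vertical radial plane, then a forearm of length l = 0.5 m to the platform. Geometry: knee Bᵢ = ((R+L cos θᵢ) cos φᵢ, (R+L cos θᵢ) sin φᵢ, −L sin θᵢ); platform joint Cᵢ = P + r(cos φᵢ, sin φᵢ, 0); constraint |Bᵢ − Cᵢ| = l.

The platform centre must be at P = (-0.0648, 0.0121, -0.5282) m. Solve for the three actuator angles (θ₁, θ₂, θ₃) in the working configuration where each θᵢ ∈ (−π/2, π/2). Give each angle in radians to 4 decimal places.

θ₁ = 1.2219, θ₂ = 0.7852, θ₃ = 0.8728

rotate P by −φ1: (-0.0648, 0.0121, -0.5282)
  A cos θ + B sin θ = C:  0.2648·cos θ + -0.5282·sin θ = -0.4059
  γ=atan2(-0.5282,0.2648)=-1.1061;  ψ=arccos(-0.6869)=2.3280;  θ1=γ+ψ≈1.2219
arm 2 (φ=120.0°): x'=0.0429, y'=0.0501
  A cos θ + B sin θ = C:  0.1571·cos θ + -0.5282·sin θ = -0.2623
  θ2 = atan2(B,A) + arccos(C/0.5511) = 0.7852
rotate P by −φ3: (0.0219, -0.0622, -0.5282)
  A cos θ + B sin θ = C:  0.1781·cos θ + -0.5282·sin θ = -0.2902
  √(A²+B²)=0.5574;  θ3 = -1.2456+2.1185 ≈ 0.8728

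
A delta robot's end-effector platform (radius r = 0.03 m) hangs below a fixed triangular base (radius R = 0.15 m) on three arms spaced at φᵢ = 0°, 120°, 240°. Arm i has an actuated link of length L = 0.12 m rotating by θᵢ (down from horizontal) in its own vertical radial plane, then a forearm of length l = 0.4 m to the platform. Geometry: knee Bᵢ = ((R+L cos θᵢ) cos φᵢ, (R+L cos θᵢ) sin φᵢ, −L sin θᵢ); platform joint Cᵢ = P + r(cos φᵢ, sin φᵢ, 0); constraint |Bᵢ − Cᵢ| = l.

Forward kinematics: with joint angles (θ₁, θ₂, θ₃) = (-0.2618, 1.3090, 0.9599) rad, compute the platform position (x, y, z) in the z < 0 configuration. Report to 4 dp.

φ1=0.0°: virtual centre (0.2359, 0.0000, 0.0311), radius l
O2 = (0.1511·cos120.0°, 0.1511·sin120.0°, -0.1159) = (-0.0755, 0.1308, -0.1159)
arm 3 at φ=240.0°: (R−r)+L cos θ3 = 0.1888;  O3 = (-0.0944, -0.1635, -0.0983)
subtract pairs → two planes through P
linear system: -0.6229x+0.2616y = -0.0204−-0.2939z; -0.6607x+-0.3271y = -0.0113−-0.2587z
Cramer: x(z) = 0.0255-0.4350z;  y(z) = -0.0170+0.0878z
quadratic in z: (1.1970)z²+(0.1179)z+(-0.1145)=0, √Δ=0.7497 → z ∈ {-0.3624, 0.2639}; z = -0.3624 (taking z<0)
x = 0.1832, y = -0.0488

(0.1832, -0.0488, -0.3624)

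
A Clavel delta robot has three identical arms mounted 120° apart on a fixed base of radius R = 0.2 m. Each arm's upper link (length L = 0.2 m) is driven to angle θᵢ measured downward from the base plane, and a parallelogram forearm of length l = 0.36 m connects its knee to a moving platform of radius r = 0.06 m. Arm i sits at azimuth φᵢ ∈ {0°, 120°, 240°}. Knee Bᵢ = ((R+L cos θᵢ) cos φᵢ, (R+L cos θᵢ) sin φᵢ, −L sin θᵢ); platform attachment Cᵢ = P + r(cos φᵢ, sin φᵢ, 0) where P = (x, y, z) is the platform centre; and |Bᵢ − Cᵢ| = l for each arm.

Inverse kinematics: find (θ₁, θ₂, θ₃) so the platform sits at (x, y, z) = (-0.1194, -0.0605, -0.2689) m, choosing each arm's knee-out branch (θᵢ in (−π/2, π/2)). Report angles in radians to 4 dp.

rotate P by −φ1: (-0.1194, -0.0605, -0.2689)
  e−x'=0.2594;  (l²−L²−(e−x')²−y'²−z²)/2L = -0.1341
  √(A²+B²)=0.3736;  θ1 = -0.8034+1.9380 ≈ 1.1346
rotate P by −φ2: (0.0073, 0.1337, -0.2689)
  A=0.1327, B=-0.2689, C=(l²−L²−A²−y'²−z²)/(2L)=-0.0454
  θ2 = atan2(B,A) + arccos(C/0.2999) = 0.6106
arm 3 (φ=240.0°): x'=0.1121, y'=-0.0732
  e−x'=0.0279;  (l²−L²−(e−x')²−y'²−z²)/2L = 0.0279
  √(A²+B²)=0.2703;  θ3 = -1.4674+1.4674 ≈ 0.0000

θ₁ = 1.1346, θ₂ = 0.6106, θ₃ = 0.0000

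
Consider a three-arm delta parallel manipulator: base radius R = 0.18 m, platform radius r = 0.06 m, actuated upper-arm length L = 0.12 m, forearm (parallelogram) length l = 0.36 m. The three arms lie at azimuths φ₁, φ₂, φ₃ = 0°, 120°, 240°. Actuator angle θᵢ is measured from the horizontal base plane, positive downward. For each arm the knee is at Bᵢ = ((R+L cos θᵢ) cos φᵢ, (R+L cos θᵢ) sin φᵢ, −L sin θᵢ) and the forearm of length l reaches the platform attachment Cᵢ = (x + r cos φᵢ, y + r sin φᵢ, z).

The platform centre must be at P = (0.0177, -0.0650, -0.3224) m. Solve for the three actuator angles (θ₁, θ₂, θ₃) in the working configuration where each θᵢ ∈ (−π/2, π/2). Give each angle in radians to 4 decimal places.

θ₁ = 0.3495, θ₂ = 0.7856, θ₃ = 0.1746

arm 1 (φ=0.0°): x'=0.0177, y'=-0.0650
  e−x'=0.1023;  (l²−L²−(e−x')²−y'²−z²)/2L = -0.0143
  √(A²+B²)=0.3382;  θ1 = -1.2635+1.6131 ≈ 0.3495
arm 2 (φ=120.0°): x'=-0.0651, y'=0.0172
  A=0.1851, B=-0.3224, C=(l²−L²−A²−y'²−z²)/(2L)=-0.0971
  γ=atan2(-0.3224,0.1851)=-1.0495;  ψ=arccos(-0.2613)=1.8352;  θ2=γ+ψ≈0.7856
arm 3 (φ=240.0°): x'=0.0474, y'=0.0478
  A=0.0726, B=-0.3224, C=(l²−L²−A²−y'²−z²)/(2L)=0.0154
  √(A²+B²)=0.3305;  θ3 = -1.3494+1.5241 ≈ 0.1746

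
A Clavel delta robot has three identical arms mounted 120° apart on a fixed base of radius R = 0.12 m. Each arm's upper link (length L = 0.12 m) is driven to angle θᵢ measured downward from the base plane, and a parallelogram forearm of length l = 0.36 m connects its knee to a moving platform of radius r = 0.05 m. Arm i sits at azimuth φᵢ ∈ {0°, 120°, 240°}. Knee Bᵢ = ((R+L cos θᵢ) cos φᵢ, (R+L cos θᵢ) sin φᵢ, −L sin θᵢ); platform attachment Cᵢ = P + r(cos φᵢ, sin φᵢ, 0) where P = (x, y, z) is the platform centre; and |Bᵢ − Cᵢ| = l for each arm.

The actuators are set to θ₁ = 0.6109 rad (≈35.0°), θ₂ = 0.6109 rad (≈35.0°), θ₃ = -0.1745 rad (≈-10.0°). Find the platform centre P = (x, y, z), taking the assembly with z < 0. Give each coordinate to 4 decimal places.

(-0.0571, -0.0990, -0.3315)

S1 = (0.1683·cos0.0°, 0.1683·sin0.0°, -0.0688) = (0.1683, 0.0000, -0.0688)
arm 2 at φ=120.0°: ρ2 = 0.1683;  S2 = (-0.0841, 0.1457, -0.0688)
φ3=240.0°: virtual centre (-0.0941, -0.1630, 0.0208), radius l
eliminate P² terms by subtracting sphere 1 from 2 and 3
linear system: -0.5049x+0.2915y = 0.0000−0.0000z; -0.5248x+-0.3259y = 0.0028−0.1793z
det = 0.3175;  x = -0.0026+0.1646z,  y = -0.0044+0.2851z
quadratic in z: (1.1084)z²+(0.0789)z+(-0.0957)=0, √Δ=0.6560 → z ∈ {-0.3315, 0.2603}; z = -0.3315 (taking z<0)
x = -0.0571, y = -0.0990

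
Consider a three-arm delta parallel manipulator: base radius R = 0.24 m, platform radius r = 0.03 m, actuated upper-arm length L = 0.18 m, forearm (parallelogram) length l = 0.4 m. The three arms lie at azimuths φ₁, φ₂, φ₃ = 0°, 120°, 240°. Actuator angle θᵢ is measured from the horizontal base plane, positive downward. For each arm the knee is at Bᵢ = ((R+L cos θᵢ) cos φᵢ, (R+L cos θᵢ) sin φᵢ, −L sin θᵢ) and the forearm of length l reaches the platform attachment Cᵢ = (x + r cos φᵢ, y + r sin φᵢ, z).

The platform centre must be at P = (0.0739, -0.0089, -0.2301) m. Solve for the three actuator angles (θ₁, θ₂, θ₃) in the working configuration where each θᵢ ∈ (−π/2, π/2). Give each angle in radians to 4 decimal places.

θ₁ = -0.0876, θ₂ = 0.7853, θ₃ = 0.6981

arm 1 (φ=0.0°): x'=0.0739, y'=-0.0089
  A cos θ + B sin θ = C:  0.1361·cos θ + -0.2301·sin θ = 0.1557
  γ=atan2(-0.2301,0.1361)=-1.0367;  ψ=arccos(0.5824)=0.9491;  θ1=γ+ψ≈-0.0876
φ2=120.0° → target in arm frame (-0.0447, -0.0595)
  A cos θ + B sin θ = C:  0.2547·cos θ + -0.2301·sin θ = 0.0174
  √(A²+B²)=0.3432;  θ2 = -0.7348+1.5201 ≈ 0.7853
φ3=240.0° → target in arm frame (-0.0292, 0.0684)
  A cos θ + B sin θ = C:  0.2392·cos θ + -0.2301·sin θ = 0.0354
  θ3 = atan2(B,A) + arccos(C/0.3319) = 0.6981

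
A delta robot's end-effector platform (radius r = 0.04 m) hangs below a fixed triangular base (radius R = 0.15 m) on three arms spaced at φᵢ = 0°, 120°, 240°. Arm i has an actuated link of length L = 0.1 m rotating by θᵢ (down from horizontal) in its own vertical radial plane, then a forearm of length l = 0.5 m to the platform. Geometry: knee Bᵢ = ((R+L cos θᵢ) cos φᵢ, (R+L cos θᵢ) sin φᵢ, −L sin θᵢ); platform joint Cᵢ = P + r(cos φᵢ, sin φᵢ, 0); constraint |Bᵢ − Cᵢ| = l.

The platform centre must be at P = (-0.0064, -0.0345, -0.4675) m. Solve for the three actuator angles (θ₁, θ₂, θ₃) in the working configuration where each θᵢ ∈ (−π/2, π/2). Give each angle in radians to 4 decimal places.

θ₁ = 0.1744, θ₂ = 0.2614, θ₃ = -0.0001

arm 1 (φ=0.0°): x'=-0.0064, y'=-0.0345
  e−x'=0.1164;  (l²−L²−(e−x')²−y'²−z²)/2L = 0.0335
  θ1 = atan2(B,A) + arccos(C/0.4818) = 0.1744
arm 2 (φ=120.0°): x'=-0.0267, y'=0.0228
  A cos θ + B sin θ = C:  0.1367·cos θ + -0.4675·sin θ = 0.0112
  θ2 = atan2(B,A) + arccos(C/0.4871) = 0.2614
rotate P by −φ3: (0.0331, 0.0117, -0.4675)
  A=0.0769, B=-0.4675, C=(l²−L²−A²−y'²−z²)/(2L)=0.0769
  θ3 = atan2(B,A) + arccos(C/0.4738) = -0.0001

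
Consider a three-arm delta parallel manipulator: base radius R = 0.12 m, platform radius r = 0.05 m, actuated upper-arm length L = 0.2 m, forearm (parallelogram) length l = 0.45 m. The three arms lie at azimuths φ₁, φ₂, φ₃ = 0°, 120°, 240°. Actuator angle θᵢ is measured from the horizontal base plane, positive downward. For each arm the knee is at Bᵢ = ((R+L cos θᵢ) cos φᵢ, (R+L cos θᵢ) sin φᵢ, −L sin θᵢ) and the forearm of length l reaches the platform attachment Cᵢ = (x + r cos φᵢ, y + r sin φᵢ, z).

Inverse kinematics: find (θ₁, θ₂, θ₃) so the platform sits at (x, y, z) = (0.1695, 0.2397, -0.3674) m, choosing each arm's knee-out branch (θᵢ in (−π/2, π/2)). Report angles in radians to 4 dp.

arm 1 (φ=0.0°): x'=0.1695, y'=0.2397
  e−x'=-0.0995;  (l²−L²−(e−x')²−y'²−z²)/2L = -0.0996
  γ=atan2(-0.3674,-0.0995)=-1.8353;  ψ=arccos(-0.2617)=1.8355;  θ1=γ+ψ≈0.0003
φ2=120.0° → target in arm frame (0.1228, -0.2666)
  A cos θ + B sin θ = C:  -0.0528·cos θ + -0.3674·sin θ = -0.1159
  γ=atan2(-0.3674,-0.0528)=-1.7136;  ψ=arccos(-0.3123)=1.8884;  θ2=γ+ψ≈0.1748
arm 3 (φ=240.0°): x'=-0.2923, y'=0.0269
  e−x'=0.3623;  (l²−L²−(e−x')²−y'²−z²)/2L = -0.2612
  √(A²+B²)=0.5160;  θ3 = -0.7923+2.1016 ≈ 1.3093

θ₁ = 0.0003, θ₂ = 0.1748, θ₃ = 1.3093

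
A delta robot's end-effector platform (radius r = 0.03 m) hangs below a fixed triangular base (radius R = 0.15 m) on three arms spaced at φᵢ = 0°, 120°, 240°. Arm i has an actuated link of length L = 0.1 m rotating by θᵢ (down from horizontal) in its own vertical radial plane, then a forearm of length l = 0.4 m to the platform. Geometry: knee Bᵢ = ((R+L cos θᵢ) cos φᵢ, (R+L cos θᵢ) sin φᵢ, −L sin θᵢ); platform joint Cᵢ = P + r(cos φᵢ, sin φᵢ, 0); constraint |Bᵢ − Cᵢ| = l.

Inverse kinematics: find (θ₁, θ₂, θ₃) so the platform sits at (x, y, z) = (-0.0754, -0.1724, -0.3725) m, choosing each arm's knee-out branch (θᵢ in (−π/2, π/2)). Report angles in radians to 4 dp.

θ₁ = 1.2220, θ₂ = 1.3967, θ₃ = -0.2615

rotate P by −φ1: (-0.0754, -0.1724, -0.3725)
  e−x'=0.1954;  (l²−L²−(e−x')²−y'²−z²)/2L = -0.2833
  γ=atan2(-0.3725,0.1954)=-1.0877;  ψ=arccos(-0.6735)=2.3097;  θ1=γ+ψ≈1.2220
φ2=120.0° → target in arm frame (-0.1116, 0.1515)
  e−x'=0.2316;  (l²−L²−(e−x')²−y'²−z²)/2L = -0.3267
  θ2 = atan2(B,A) + arccos(C/0.4386) = 1.3967
rotate P by −φ3: (0.1870, 0.0209, -0.3725)
  e−x'=-0.0670;  (l²−L²−(e−x')²−y'²−z²)/2L = 0.0316
  θ3 = atan2(B,A) + arccos(C/0.3785) = -0.2615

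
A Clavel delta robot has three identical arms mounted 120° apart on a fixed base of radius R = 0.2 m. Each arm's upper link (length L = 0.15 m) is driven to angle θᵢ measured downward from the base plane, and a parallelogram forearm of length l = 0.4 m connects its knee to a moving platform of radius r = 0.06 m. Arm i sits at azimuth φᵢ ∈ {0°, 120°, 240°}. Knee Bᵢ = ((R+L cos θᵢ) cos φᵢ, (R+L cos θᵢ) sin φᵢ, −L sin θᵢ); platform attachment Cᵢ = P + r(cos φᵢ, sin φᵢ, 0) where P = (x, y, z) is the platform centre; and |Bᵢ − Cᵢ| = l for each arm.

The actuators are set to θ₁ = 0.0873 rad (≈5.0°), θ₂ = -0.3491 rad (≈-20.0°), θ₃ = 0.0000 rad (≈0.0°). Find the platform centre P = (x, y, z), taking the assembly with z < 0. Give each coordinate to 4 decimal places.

(-0.0225, 0.0249, -0.2623)

φ1=0.0°: virtual centre (0.2894, 0.0000, -0.0131), radius l
centre 2 = (0.2810·cos120.0°, 0.2810·sin120.0°, 0.0513) = (-0.1405, 0.2433, 0.0513)
centre 3 = (0.2900·cos240.0°, 0.2900·sin240.0°, 0.0000) = (-0.1450, -0.2511, 0.0000)
subtract pairs → two planes through P
plane₁₂: -0.8598x+0.4866y+0.1288z = -0.0024
Cramer: x(z) = 0.0013+0.0906z;  y(z) = -0.0026-0.1046z
sphere 1 gives Az²+Bz+C=0 with A=1.0191, B=-0.0255, C=-0.0768;  B²−4AC=0.3138;  roots -0.2623, 0.2873;  negative root z = -0.2623
x = -0.0225, y = 0.0249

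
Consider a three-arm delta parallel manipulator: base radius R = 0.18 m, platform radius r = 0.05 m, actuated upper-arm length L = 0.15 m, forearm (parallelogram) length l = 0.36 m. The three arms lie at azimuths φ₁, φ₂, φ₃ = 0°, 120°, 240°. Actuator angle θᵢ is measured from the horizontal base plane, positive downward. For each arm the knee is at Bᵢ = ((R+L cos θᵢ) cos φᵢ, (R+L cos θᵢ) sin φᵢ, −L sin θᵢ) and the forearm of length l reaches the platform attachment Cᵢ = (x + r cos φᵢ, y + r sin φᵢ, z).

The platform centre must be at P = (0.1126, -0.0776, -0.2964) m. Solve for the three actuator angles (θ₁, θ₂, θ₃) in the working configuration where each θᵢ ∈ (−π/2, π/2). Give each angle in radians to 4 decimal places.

rotate P by −φ1: (0.1126, -0.0776, -0.2964)
  A=0.0174, B=-0.2964, C=(l²−L²−A²−y'²−z²)/(2L)=0.0431
  √(A²+B²)=0.2969;  θ1 = -1.5122+1.4252 ≈ -0.0870
arm 2 (φ=120.0°): x'=-0.1235, y'=-0.0587
  e−x'=0.2535;  (l²−L²−(e−x')²−y'²−z²)/2L = -0.1615
  γ=atan2(-0.2964,0.2535)=-0.8632;  ψ=arccos(-0.4142)=1.9979;  θ2=γ+ψ≈1.1346
φ3=240.0° → target in arm frame (0.0109, 0.1363)
  A=0.1191, B=-0.2964, C=(l²−L²−A²−y'²−z²)/(2L)=-0.0451
  θ3 = atan2(B,A) + arccos(C/0.3194) = 0.5236

θ₁ = -0.0870, θ₂ = 1.1346, θ₃ = 0.5236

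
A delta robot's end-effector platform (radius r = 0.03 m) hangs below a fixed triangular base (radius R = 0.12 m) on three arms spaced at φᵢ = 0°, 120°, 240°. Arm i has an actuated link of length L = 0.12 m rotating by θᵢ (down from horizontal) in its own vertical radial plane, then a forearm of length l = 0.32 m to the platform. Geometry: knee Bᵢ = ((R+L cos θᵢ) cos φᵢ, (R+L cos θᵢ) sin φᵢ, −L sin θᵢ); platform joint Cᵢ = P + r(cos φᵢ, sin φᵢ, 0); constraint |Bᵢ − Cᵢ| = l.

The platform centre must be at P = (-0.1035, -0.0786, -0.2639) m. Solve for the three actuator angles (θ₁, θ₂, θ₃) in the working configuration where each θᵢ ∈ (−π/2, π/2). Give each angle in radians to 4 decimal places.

θ₁ = 0.9602, θ₂ = 0.5236, θ₃ = -0.3490

rotate P by −φ1: (-0.1035, -0.0786, -0.2639)
  e−x'=0.1935;  (l²−L²−(e−x')²−y'²−z²)/2L = -0.1053
  √(A²+B²)=0.3272;  θ1 = -0.9381+1.8983 ≈ 0.9602
arm 2 (φ=120.0°): x'=-0.0163, y'=0.1289
  A=0.1063, B=-0.2639, C=(l²−L²−A²−y'²−z²)/(2L)=-0.0399
  θ2 = atan2(B,A) + arccos(C/0.2845) = 0.5236
φ3=240.0° → target in arm frame (0.1198, -0.0503)
  A=-0.0298, B=-0.2639, C=(l²−L²−A²−y'²−z²)/(2L)=0.0622
  √(A²+B²)=0.2656;  θ3 = -1.6833+1.3343 ≈ -0.3490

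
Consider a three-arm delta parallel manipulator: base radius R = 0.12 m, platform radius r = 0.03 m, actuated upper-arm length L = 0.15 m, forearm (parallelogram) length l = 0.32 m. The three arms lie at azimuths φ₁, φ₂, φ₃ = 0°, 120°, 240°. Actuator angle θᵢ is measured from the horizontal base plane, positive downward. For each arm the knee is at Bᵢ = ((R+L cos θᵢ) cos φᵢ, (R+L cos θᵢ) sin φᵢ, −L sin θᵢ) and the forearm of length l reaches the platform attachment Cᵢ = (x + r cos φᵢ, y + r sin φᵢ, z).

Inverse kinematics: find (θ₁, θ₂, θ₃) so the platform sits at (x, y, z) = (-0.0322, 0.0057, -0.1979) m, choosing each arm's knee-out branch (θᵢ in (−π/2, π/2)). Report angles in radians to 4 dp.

θ₁ = 0.1749, θ₂ = -0.2618, θ₃ = -0.1741

arm 1 (φ=0.0°): x'=-0.0322, y'=0.0057
  A=0.1222, B=-0.1979, C=(l²−L²−A²−y'²−z²)/(2L)=0.0859
  θ1 = atan2(B,A) + arccos(C/0.2326) = 0.1749
rotate P by −φ2: (0.0210, 0.0250, -0.1979)
  A cos θ + B sin θ = C:  0.0690·cos θ + -0.1979·sin θ = 0.1178
  γ=atan2(-0.1979,0.0690)=-1.2355;  ψ=arccos(0.5623)=0.9736;  θ2=γ+ψ≈-0.2618
φ3=240.0° → target in arm frame (0.0112, -0.0307)
  A cos θ + B sin θ = C:  0.0788·cos θ + -0.1979·sin θ = 0.1119
  √(A²+B²)=0.2130;  θ3 = -1.1917+1.0176 ≈ -0.1741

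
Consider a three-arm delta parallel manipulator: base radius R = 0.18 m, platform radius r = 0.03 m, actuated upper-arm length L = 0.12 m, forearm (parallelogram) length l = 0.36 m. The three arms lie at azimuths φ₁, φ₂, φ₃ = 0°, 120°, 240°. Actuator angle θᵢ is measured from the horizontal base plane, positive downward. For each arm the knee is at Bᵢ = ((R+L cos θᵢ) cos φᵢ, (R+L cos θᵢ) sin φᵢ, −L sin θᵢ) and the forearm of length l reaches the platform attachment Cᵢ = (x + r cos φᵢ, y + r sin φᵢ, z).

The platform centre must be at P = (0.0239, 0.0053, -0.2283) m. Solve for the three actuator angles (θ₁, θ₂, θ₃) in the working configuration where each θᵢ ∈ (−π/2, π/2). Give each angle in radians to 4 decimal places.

θ₁ = -0.3484, θ₂ = -0.0001, θ₃ = 0.0877

rotate P by −φ1: (0.0239, 0.0053, -0.2283)
  A cos θ + B sin θ = C:  0.1261·cos θ + -0.2283·sin θ = 0.1965
  √(A²+B²)=0.2608;  θ1 = -1.0662+0.7178 ≈ -0.3484
arm 2 (φ=120.0°): x'=-0.0074, y'=-0.0233
  e−x'=0.1574;  (l²−L²−(e−x')²−y'²−z²)/2L = 0.1574
  √(A²+B²)=0.2773;  θ2 = -0.9673+0.9672 ≈ -0.0001
rotate P by −φ3: (-0.0165, 0.0180, -0.2283)
  A cos θ + B sin θ = C:  0.1665·cos θ + -0.2283·sin θ = 0.1459
  √(A²+B²)=0.2826;  θ3 = -0.9406+1.0282 ≈ 0.0877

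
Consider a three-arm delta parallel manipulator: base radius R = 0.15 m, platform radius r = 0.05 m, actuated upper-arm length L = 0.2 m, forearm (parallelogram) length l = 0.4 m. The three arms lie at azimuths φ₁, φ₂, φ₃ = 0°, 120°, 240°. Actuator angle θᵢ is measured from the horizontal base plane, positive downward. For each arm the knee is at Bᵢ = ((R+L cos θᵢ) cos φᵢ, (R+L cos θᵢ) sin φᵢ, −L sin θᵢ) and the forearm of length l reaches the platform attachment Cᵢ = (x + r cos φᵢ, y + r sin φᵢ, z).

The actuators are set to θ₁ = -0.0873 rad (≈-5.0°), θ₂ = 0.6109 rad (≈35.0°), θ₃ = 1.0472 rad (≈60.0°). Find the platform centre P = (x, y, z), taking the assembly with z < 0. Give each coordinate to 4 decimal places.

(0.1567, 0.0790, -0.3479)

S1 = (0.2992·cos0.0°, 0.2992·sin0.0°, 0.0174) = (0.2992, 0.0000, 0.0174)
φ2=120.0°: virtual centre (-0.1319, 0.2285, -0.1147), radius l
arm 3 at φ=240.0°: ρ3 = 0.2000;  S3 = (-0.1000, -0.1732, -0.1732)
subtract pairs → two planes through P
linear system: -0.8623x+0.4570y = -0.0071−-0.2643z; -0.7985x+-0.3464y = -0.0198−-0.3813z
Cramer: x(z) = 0.0174-0.4005z;  y(z) = 0.0173-0.1774z
sphere 1 gives Az²+Bz+C=0 with A=1.1919, B=0.1848, C=-0.0799;  B²−4AC=0.4153;  roots -0.3479, 0.1928;  negative root z = -0.3479
x = 0.1567, y = 0.0790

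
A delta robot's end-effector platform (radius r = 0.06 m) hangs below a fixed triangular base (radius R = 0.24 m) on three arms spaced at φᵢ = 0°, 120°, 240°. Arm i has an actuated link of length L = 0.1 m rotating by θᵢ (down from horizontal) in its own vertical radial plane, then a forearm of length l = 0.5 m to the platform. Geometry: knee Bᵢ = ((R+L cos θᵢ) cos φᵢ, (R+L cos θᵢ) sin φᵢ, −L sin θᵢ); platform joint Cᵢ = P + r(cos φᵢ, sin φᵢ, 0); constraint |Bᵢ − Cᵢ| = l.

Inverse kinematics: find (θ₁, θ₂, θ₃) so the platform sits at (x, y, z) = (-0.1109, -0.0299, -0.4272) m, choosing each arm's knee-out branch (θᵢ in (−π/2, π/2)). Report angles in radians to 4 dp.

arm 1 (φ=0.0°): x'=-0.1109, y'=-0.0299
  A=0.2909, B=-0.4272, C=(l²−L²−A²−y'²−z²)/(2L)=-0.1401
  γ=atan2(-0.4272,0.2909)=-0.9730;  ψ=arccos(-0.2710)=1.8453;  θ1=γ+ψ≈0.8723
arm 2 (φ=120.0°): x'=0.0296, y'=0.1110
  A cos θ + B sin θ = C:  0.1504·cos θ + -0.4272·sin θ = 0.1127
  √(A²+B²)=0.4529;  θ2 = -1.2322+1.3192 ≈ 0.0870
arm 3 (φ=240.0°): x'=0.0813, y'=-0.0811
  e−x'=0.0987;  (l²−L²−(e−x')²−y'²−z²)/2L = 0.2060
  θ3 = atan2(B,A) + arccos(C/0.4384) = -0.2620

θ₁ = 0.8723, θ₂ = 0.0870, θ₃ = -0.2620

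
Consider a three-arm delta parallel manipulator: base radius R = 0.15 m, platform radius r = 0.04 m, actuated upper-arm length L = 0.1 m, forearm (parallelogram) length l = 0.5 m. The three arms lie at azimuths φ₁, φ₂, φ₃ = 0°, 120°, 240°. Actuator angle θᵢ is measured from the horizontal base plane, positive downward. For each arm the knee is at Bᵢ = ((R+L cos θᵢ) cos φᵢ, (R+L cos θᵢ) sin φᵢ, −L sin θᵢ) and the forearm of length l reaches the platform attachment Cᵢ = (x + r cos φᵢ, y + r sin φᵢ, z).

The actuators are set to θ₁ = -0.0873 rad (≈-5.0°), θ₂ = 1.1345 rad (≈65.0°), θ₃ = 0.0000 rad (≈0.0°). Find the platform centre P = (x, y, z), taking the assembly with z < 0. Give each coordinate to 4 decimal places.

(0.1054, -0.1608, -0.4531)

φ1=0.0°: virtual centre (0.2096, 0.0000, 0.0087), radius l
arm 2 at φ=120.0°: (R−r)+L cos θ2 = 0.1523;  centre 2 = (-0.0761, 0.1319, -0.0906)
arm 3 at φ=240.0°: (R−r)+L cos θ3 = 0.2100;  centre 3 = (-0.1050, -0.1819, 0.0000)
subtract pairs → two planes through P
[-0.5715 0.2637 -0.1987]·P = -0.0126;  [-0.6292 -0.3637 -0.0174]·P = 0.0001
det = 0.3738;  x = 0.0122+-0.2056z,  y = -0.0214+0.3078z
sphere 1 gives Az²+Bz+C=0 with A=1.1370, B=0.0506, C=-0.2105;  B²−4AC=0.9600;  roots -0.4531, 0.4086;  negative root z = -0.4531
x = 0.1054, y = -0.1608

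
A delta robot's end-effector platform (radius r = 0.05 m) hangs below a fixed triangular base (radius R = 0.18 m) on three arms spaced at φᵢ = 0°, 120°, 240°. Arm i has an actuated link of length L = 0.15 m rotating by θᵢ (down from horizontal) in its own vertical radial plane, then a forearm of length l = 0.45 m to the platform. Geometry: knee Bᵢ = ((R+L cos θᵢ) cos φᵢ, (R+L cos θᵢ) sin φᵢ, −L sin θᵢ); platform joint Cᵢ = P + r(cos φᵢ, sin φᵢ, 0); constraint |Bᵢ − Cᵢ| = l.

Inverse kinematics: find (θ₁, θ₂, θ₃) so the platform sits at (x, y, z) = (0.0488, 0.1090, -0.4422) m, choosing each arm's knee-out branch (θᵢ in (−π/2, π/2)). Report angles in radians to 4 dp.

θ₁ = 0.4365, θ₂ = 0.3494, θ₃ = 1.0474

rotate P by −φ1: (0.0488, 0.1090, -0.4422)
  A cos θ + B sin θ = C:  0.0812·cos θ + -0.4422·sin θ = -0.1134
  θ1 = atan2(B,A) + arccos(C/0.4496) = 0.4365
φ2=120.0° → target in arm frame (0.0700, -0.0968)
  A cos θ + B sin θ = C:  0.0600·cos θ + -0.4422·sin θ = -0.0950
  √(A²+B²)=0.4463;  θ2 = -1.4359+1.7854 ≈ 0.3494
arm 3 (φ=240.0°): x'=-0.1188, y'=-0.0122
  A=0.2488, B=-0.4422, C=(l²−L²−A²−y'²−z²)/(2L)=-0.2586
  θ3 = atan2(B,A) + arccos(C/0.5074) = 1.0474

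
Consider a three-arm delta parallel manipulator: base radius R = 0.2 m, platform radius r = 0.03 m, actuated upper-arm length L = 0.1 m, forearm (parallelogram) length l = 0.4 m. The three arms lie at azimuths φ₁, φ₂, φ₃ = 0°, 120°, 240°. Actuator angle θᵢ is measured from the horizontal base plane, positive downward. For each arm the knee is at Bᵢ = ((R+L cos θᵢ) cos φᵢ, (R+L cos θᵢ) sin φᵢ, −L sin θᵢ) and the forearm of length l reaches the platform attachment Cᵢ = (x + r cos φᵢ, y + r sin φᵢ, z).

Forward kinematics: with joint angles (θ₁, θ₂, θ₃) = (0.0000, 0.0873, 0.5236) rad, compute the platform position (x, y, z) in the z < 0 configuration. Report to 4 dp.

(0.0265, 0.0338, -0.3155)

arm 1 at φ=0.0°: e+L cos θ1 = 0.2700;  O1 = (0.2700, 0.0000, 0.0000)
arm 2 at φ=120.0°: e+L cos θ2 = 0.2696;  O2 = (-0.1348, 0.2335, -0.0087)
O3 = (0.2566·cos240.0°, 0.2566·sin240.0°, -0.0500) = (-0.1283, -0.2222, -0.0500)
subtract pairs → two planes through P
plane₁₂: -0.8096x+0.4670y+-0.0174z = -0.0001
Cramer: x(z) = 0.0030-0.0744z;  y(z) = 0.0049-0.0916z
into |P−O₁|² = l²: 1.0139z² + 0.0388z + -0.0887 = 0;  Δ = 0.3612;  z = -0.3155 or 0.2772 → z<0 root = -0.3155
x = 0.0265, y = 0.0338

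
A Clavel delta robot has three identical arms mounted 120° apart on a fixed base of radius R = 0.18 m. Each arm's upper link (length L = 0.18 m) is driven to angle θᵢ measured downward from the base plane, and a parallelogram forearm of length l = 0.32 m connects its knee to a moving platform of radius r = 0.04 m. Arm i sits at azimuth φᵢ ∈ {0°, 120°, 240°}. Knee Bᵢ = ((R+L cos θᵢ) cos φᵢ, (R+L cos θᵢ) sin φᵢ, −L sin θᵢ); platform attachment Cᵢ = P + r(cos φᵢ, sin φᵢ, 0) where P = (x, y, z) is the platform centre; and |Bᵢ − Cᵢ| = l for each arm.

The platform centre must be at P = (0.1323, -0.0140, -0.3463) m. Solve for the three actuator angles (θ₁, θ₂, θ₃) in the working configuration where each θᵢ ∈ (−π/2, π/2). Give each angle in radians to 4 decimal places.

φ1=0.0° → target in arm frame (0.1323, -0.0140)
  A=0.0077, B=-0.3463, C=(l²−L²−A²−y'²−z²)/(2L)=-0.1394
  √(A²+B²)=0.3464;  θ1 = -1.5486+1.9849 ≈ 0.4364
φ2=120.0° → target in arm frame (-0.0783, -0.1076)
  A cos θ + B sin θ = C:  0.2183·cos θ + -0.3463·sin θ = -0.3032
  √(A²+B²)=0.4093;  θ2 = -1.0084+2.4048 ≈ 1.3964
rotate P by −φ3: (-0.0540, 0.1216, -0.3463)
  A=0.1940, B=-0.3463, C=(l²−L²−A²−y'²−z²)/(2L)=-0.2843
  θ3 = atan2(B,A) + arccos(C/0.3970) = 1.3091

θ₁ = 0.4364, θ₂ = 1.3964, θ₃ = 1.3091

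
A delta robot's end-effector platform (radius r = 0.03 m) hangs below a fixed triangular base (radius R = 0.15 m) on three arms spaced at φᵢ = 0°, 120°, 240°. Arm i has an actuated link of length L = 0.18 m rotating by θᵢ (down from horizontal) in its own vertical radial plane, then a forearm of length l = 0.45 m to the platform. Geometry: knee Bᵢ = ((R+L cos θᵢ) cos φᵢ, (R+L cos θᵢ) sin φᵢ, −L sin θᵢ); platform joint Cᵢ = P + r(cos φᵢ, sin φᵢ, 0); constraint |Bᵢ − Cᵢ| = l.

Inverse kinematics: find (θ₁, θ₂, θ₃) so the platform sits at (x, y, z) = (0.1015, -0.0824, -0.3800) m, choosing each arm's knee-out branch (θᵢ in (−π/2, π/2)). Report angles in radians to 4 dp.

θ₁ = -0.0873, θ₂ = 0.7854, θ₃ = 0.2618

φ1=0.0° → target in arm frame (0.1015, -0.0824)
  e−x'=0.0185;  (l²−L²−(e−x')²−y'²−z²)/2L = 0.0516
  √(A²+B²)=0.3805;  θ1 = -1.5222+1.4348 ≈ -0.0873
φ2=120.0° → target in arm frame (-0.1221, -0.0467)
  e−x'=0.2421;  (l²−L²−(e−x')²−y'²−z²)/2L = -0.0975
  θ2 = atan2(B,A) + arccos(C/0.4506) = 0.7854
arm 3 (φ=240.0°): x'=0.0206, y'=0.1291
  A=0.0994, B=-0.3800, C=(l²−L²−A²−y'²−z²)/(2L)=-0.0023
  γ=atan2(-0.3800,0.0994)=-1.3150;  ψ=arccos(-0.0060)=1.5768;  θ3=γ+ψ≈0.2618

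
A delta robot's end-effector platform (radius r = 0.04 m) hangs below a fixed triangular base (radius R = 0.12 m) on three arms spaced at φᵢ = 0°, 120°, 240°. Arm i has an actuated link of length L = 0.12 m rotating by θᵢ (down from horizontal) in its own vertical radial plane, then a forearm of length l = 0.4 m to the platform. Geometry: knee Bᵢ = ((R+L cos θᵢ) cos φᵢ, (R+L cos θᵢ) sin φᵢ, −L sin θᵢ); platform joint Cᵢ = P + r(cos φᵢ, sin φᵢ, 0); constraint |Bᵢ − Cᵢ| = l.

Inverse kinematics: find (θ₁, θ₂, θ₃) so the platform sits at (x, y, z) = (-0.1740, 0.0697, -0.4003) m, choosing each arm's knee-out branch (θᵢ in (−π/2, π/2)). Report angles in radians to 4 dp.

φ1=0.0° → target in arm frame (-0.1740, 0.0697)
  A=0.2540, B=-0.4003, C=(l²−L²−A²−y'²−z²)/(2L)=-0.3501
  √(A²+B²)=0.4741;  θ1 = -1.0054+2.4015 ≈ 1.3961
arm 2 (φ=120.0°): x'=0.1474, y'=0.1158
  e−x'=-0.0674;  (l²−L²−(e−x')²−y'²−z²)/2L = -0.1358
  √(A²+B²)=0.4059;  θ2 = -1.7375+1.9120 ≈ 0.1744
arm 3 (φ=240.0°): x'=0.0266, y'=-0.1855
  A=0.0534, B=-0.4003, C=(l²−L²−A²−y'²−z²)/(2L)=-0.2163
  γ=atan2(-0.4003,0.0534)=-1.4383;  ψ=arccos(-0.5356)=2.1360;  θ3=γ+ψ≈0.6978

θ₁ = 1.3961, θ₂ = 0.1744, θ₃ = 0.6978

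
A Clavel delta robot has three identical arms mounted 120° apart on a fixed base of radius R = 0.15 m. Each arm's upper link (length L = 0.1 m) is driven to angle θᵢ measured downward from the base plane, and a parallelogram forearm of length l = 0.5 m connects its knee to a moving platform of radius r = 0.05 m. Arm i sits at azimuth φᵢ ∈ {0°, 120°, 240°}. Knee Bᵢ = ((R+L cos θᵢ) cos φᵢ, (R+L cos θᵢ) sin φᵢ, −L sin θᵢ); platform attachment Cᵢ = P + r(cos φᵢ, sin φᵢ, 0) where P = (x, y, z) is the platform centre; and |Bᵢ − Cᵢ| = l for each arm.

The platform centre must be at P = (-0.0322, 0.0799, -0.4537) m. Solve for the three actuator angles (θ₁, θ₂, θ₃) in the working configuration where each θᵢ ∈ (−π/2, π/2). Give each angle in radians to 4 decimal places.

θ₁ = 0.1744, θ₂ = -0.3490, θ₃ = 0.2615

φ1=0.0° → target in arm frame (-0.0322, 0.0799)
  A=0.1322, B=-0.4537, C=(l²−L²−A²−y'²−z²)/(2L)=0.0515
  √(A²+B²)=0.4726;  θ1 = -1.2873+1.4616 ≈ 0.1744
rotate P by −φ2: (0.0853, -0.0121, -0.4537)
  A=0.0147, B=-0.4537, C=(l²−L²−A²−y'²−z²)/(2L)=0.1690
  θ2 = atan2(B,A) + arccos(C/0.4539) = -0.3490
φ3=240.0° → target in arm frame (-0.0531, -0.0678)
  A=0.1531, B=-0.4537, C=(l²−L²−A²−y'²−z²)/(2L)=0.0306
  √(A²+B²)=0.4788;  θ3 = -1.2454+1.5069 ≈ 0.2615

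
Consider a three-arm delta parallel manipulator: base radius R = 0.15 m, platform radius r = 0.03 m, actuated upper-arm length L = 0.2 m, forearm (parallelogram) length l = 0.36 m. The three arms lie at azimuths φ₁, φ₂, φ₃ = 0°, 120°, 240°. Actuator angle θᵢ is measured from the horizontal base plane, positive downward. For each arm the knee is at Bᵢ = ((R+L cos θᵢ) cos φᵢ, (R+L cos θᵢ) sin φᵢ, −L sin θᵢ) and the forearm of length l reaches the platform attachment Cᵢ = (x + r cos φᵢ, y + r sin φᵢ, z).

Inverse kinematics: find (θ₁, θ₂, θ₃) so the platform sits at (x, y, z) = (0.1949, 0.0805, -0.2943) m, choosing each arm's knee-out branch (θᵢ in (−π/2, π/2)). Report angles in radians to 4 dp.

rotate P by −φ1: (0.1949, 0.0805, -0.2943)
  A=-0.0749, B=-0.2943, C=(l²−L²−A²−y'²−z²)/(2L)=-0.0228
  √(A²+B²)=0.3037;  θ1 = -1.8200+1.6458 ≈ -0.1742
arm 2 (φ=120.0°): x'=-0.0277, y'=-0.2090
  A cos θ + B sin θ = C:  0.1477·cos θ + -0.2943·sin θ = -0.1563
  √(A²+B²)=0.3293;  θ2 = -1.1056+2.0655 ≈ 0.9599
rotate P by −φ3: (-0.1672, 0.1285, -0.2943)
  A cos θ + B sin θ = C:  0.2872·cos θ + -0.2943·sin θ = -0.2400
  θ3 = atan2(B,A) + arccos(C/0.4112) = 1.3964

θ₁ = -0.1742, θ₂ = 0.9599, θ₃ = 1.3964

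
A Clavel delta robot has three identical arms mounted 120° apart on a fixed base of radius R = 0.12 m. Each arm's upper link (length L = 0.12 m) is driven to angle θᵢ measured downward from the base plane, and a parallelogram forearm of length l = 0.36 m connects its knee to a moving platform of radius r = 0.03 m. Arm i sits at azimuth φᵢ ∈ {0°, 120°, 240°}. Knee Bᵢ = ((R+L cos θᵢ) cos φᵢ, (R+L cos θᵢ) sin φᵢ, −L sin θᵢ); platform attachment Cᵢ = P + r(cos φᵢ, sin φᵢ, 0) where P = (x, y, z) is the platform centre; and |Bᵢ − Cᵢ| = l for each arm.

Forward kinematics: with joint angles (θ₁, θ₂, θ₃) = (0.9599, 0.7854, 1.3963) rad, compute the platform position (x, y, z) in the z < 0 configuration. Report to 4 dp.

(0.0221, 0.0828, -0.4209)

O1 = (0.1588·cos0.0°, 0.1588·sin0.0°, -0.0983) = (0.1588, 0.0000, -0.0983)
arm 2 at φ=120.0°: ρ2 = 0.1749;  O2 = (-0.0874, 0.1514, -0.0849)
O3 = (0.1108·cos240.0°, 0.1108·sin240.0°, -0.1182) = (-0.0554, -0.0960, -0.1182)
eliminate P² terms by subtracting sphere 1 from 2 and 3
[-0.4925 0.3029 0.0269]·P = 0.0029;  [-0.4285 -0.1920 -0.0398]·P = -0.0086
det = 0.2243;  x = 0.0092+-0.0307z,  y = 0.0245+-0.1387z
into |P−O₁|² = l²: 1.0202z² + 0.1990z + -0.0969 = 0;  Δ = 0.4352;  z = -0.4209 or 0.2258 → z<0 root = -0.4209
x = 0.0221, y = 0.0828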